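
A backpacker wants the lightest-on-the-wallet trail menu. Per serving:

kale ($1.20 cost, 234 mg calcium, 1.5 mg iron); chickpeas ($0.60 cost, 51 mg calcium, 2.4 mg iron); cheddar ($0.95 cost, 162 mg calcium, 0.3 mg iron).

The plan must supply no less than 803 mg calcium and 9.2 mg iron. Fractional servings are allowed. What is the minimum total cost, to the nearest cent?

With two linear requirements the optimum uses one or two foods; enumerate the corners.
kale only: max(803/234, 9.2/1.5) = 6.133 servings → $7.36.
chickpeas only: max(803/51, 9.2/2.4) = 15.75 servings → $9.45.
cheddar only: max(803/162, 9.2/0.3) = 30.67 servings → $29.13.
kale + chickpeas with both tight: 3.006 servings and 1.955 servings → $4.78.
kale + cheddar with both targets exact would need a negative amount; discard.
chickpeas + cheddar with both tight: 3.345 servings and 3.904 servings → $5.72.
The minimum over all feasible corners is $4.78.

$4.78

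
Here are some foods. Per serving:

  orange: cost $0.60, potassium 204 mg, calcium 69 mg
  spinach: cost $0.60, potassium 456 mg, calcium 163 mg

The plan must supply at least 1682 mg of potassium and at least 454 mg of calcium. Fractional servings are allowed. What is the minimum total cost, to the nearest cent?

Check every corner: each single food scaled to meet both minima, and each pair solved so both constraints bind.
orange only: max(1682/204, 454/69) = 8.245 servings → $4.95.
spinach only: max(1682/456, 454/163) = 3.689 servings → $2.21.
orange + spinach: the both-tight solution has a negative serving — not a feasible corner.
The minimum over all feasible corners is $2.21.

$2.21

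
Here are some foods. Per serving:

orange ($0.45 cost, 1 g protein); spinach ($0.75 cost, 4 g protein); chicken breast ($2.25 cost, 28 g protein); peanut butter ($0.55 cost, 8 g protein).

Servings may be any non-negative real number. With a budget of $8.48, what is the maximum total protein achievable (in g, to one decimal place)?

123.3 g

Protein per dollar: peanut butter 14.55, chicken breast 12.44, spinach 5.333, orange 2.222.
With no serving limits, spend the whole cost allowance on peanut butter: $8.48 / $0.55 × 8 g = 123.3 g.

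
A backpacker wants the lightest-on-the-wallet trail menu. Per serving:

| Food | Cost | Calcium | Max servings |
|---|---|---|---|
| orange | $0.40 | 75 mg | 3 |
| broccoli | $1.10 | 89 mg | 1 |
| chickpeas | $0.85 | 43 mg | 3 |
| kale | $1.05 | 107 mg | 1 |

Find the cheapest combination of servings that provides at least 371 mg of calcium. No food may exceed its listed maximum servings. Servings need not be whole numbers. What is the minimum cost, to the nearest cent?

$2.73

Cost per mg of calcium: orange $0.0053, kale $0.0098, broccoli $0.0124, chickpeas $0.0198.
Take 3 servings of orange: +225.0 mg calcium for $1.20 (total $1.20, still need 146.0 mg).
Take 1 serving of kale: +107.0 mg calcium for $1.05 (total $2.25, still need 39.0 mg).
Take 0.4382 servings of broccoli: +39.0 mg calcium for $0.48 (total $2.73, still need 0.0 mg).
Greedy by cheapest-per-mg is optimal for a single linear constraint, so the minimum cost is $2.73.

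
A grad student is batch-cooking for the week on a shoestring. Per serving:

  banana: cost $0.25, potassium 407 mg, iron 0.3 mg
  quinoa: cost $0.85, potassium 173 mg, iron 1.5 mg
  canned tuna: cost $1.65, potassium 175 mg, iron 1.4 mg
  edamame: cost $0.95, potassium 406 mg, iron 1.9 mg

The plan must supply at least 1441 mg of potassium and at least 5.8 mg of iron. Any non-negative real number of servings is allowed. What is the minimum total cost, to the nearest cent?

Minimising a linear cost over {potassium ≥ 1441, iron ≥ 5.8, servings ≥ 0} — the optimum is at a vertex, using one or two foods.
banana only: max(1441/407, 5.8/0.3) = 19.33 servings → $4.83.
quinoa only: max(1441/173, 5.8/1.5) = 8.329 servings → $7.08.
canned tuna only: max(1441/175, 5.8/1.4) = 8.234 servings → $13.59.
edamame only: max(1441/406, 5.8/1.9) = 3.549 servings → $3.37.
banana + quinoa with both tight: 2.073 servings and 3.452 servings → $3.45.
banana + canned tuna with both tight: 1.938 servings and 3.728 servings → $6.64.
banana + edamame with both tight: 0.588 servings and 2.96 servings → $2.96.
quinoa + canned tuna: intersection lies outside the first quadrant.
quinoa + edamame with both targets exact would need a negative amount; discard.
canned tuna + edamame: the both-tight solution has a negative serving — not a feasible corner.
Cheapest feasible corner: $2.96.

$2.96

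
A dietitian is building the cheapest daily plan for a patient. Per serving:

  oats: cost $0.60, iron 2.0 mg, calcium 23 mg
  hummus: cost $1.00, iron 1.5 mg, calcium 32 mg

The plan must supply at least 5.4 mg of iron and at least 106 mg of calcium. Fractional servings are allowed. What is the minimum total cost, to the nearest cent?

$2.77

Check every corner: each single food scaled to meet both minima, and each pair solved so both constraints bind.
oats only: max(5.4/2.0, 106/23) = 4.609 servings → $2.77.
hummus only: max(5.4/1.5, 106/32) = 3.6 servings → $3.60.
oats + hummus with both tight: 0.4678 servings and 2.976 servings → $3.26.
So the least-cost plan costs $2.77.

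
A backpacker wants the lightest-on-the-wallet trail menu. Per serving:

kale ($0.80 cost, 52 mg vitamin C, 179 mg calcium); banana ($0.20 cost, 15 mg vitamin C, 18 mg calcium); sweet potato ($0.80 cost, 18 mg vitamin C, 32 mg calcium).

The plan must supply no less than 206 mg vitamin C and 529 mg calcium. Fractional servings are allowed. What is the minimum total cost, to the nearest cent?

This is a tiny linear program; its minimum lies at a vertex of the feasible set. List the vertices and price them.
kale only: max(206/52, 529/179) = 3.962 servings → $3.17.
banana only: max(206/15, 529/18) = 29.39 servings → $5.88.
sweet potato only: max(206/18, 529/32) = 16.53 servings → $13.22.
kale + banana with both tight: 2.417 servings and 5.355 servings → $3.00.
kale + sweet potato with both tight: 1.881 servings and 6.012 servings → $6.31.
banana + sweet potato: the both-tight solution has a negative serving — not a feasible corner.
Cheapest feasible corner: $3.00.

$3.00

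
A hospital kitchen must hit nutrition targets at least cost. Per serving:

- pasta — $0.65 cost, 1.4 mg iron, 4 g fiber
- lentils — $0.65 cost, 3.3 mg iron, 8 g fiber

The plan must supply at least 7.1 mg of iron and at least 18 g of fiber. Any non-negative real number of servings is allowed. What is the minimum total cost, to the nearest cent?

$1.46

pasta only: max(7.1/1.4, 18/4) = 5.071 servings → $3.30.
lentils only: max(7.1/3.3, 18/8) = 2.25 servings → $1.46.
pasta + lentils with both tight: 1.3 servings and 1.6 servings → $1.89.
The minimum over all feasible corners is $1.46.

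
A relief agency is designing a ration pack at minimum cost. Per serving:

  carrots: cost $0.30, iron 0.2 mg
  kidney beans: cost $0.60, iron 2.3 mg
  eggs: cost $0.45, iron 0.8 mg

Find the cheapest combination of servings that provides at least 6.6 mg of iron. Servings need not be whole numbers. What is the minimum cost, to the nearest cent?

$1.72

Cost per mg of iron: kidney beans $0.2609, eggs $0.5625, carrots $1.5000.
With no serving limits, use only kidney beans: 6.6 mg / 2.3 mg = 2.87 servings × $0.60 = $1.72.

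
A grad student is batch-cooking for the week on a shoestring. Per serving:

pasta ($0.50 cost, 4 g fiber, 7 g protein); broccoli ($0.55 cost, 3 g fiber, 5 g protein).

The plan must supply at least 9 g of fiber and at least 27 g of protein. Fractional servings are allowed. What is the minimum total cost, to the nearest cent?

Check every corner: each single food scaled to meet both minima, and each pair solved so both constraints bind.
pasta only: max(9/4, 27/7) = 3.857 servings → $1.93.
broccoli only: max(9/3, 27/5) = 5.4 servings → $2.97.
pasta + broccoli: the both-tight solution has a negative serving — not a feasible corner.
The minimum over all feasible corners is $1.93.

$1.93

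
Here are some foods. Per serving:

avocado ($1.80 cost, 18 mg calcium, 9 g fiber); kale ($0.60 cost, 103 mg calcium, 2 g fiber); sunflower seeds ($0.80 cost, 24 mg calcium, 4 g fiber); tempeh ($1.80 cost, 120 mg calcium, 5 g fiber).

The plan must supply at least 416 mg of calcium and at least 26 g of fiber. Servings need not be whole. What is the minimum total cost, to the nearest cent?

Minimising a linear cost over {calcium ≥ 416, fiber ≥ 26, servings ≥ 0} — the optimum is at a vertex, using one or two foods.
avocado only: max(416/18, 26/9) = 23.11 servings → $41.60.
kale only: max(416/103, 26/2) = 13 servings → $7.80.
sunflower seeds only: max(416/24, 26/4) = 17.33 servings → $13.87.
tempeh only: max(416/120, 26/5) = 5.2 servings → $9.36.
avocado + kale with both tight: 2.072 servings and 3.677 servings → $5.94.
avocado + sunflower seeds: intersection lies outside the first quadrant.
avocado + tempeh with both tight: 1.051 servings and 3.309 servings → $7.85.
kale + sunflower seeds with both tight: 2.857 servings and 5.071 servings → $5.77.
kale + tempeh with both targets exact would need a negative amount; discard.
sunflower seeds + tempeh with both tight: 2.889 servings and 2.889 servings → $7.51.
Cheapest feasible corner: $5.77.

$5.77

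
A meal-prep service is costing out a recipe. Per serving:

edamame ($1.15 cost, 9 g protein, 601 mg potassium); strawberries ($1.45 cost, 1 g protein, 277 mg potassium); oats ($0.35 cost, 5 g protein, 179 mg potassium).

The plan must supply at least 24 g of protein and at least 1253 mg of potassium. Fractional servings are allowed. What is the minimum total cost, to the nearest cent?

$2.41

The cheapest plan sits at a corner of the feasible region — with two constraints it uses at most two foods.
edamame only: max(24/9, 1253/601) = 2.667 servings → $3.07.
strawberries only: max(24/1, 1253/277) = 24 servings → $34.80.
oats only: max(24/5, 1253/179) = 7 servings → $2.45.
edamame + strawberries: intersection lies outside the first quadrant.
edamame + oats with both tight: 1.412 servings and 2.258 servings → $2.41.
strawberries + oats with both tight: 1.633 servings and 4.473 servings → $3.93.
Cheapest feasible corner: $2.41.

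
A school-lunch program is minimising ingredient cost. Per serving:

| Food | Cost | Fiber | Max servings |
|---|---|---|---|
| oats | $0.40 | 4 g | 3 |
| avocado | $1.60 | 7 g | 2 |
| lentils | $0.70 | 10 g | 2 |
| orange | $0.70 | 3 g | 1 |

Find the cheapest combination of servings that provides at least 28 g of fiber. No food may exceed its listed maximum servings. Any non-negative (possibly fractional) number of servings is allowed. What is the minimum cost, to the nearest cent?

$2.20

Cost per g of fiber: lentils $0.0700, oats $0.1000, avocado $0.2286, orange $0.2333.
Take 2 servings of lentils: +20.0 g fiber for $1.40 (total $1.40, still need 8.0 g).
Take 2 servings of oats: +8.0 g fiber for $0.80 (total $2.20, still need 0.0 g).
Filling from the cheapest source first is optimal under one linear minimum: $2.20.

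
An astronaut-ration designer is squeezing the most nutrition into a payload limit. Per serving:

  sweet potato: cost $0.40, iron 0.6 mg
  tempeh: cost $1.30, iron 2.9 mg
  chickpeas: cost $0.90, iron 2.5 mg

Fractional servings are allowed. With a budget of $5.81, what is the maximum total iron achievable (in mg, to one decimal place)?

16.1 mg

Iron per dollar: chickpeas 2.778, tempeh 2.231, sweet potato 1.5.
With no serving limits, spend the whole cost allowance on chickpeas: $5.81 / $0.90 × 2.5 mg = 16.1 mg.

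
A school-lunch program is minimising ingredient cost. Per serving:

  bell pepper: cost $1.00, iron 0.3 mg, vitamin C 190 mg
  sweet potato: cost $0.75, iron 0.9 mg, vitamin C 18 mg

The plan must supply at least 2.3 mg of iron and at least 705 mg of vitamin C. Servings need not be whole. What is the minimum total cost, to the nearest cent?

With two linear requirements the optimum uses one or two foods; enumerate the corners.
bell pepper only: max(2.3/0.3, 705/190) = 7.667 servings → $7.67.
sweet potato only: max(2.3/0.9, 705/18) = 39.17 servings → $29.38.
bell pepper + sweet potato with both tight: 3.582 servings and 1.362 servings → $4.60.
The minimum over all feasible corners is $4.60.

$4.60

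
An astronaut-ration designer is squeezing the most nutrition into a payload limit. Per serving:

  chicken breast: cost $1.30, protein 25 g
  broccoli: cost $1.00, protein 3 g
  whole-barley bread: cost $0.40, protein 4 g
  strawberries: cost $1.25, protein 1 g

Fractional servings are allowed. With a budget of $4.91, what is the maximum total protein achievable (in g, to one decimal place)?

94.4 g

Protein per dollar: chicken breast 19.23, whole-barley bread 10, broccoli 3, strawberries 0.8.
With no serving limits, spend the whole cost allowance on chicken breast: $4.91 / $1.30 × 25 g = 94.4 g.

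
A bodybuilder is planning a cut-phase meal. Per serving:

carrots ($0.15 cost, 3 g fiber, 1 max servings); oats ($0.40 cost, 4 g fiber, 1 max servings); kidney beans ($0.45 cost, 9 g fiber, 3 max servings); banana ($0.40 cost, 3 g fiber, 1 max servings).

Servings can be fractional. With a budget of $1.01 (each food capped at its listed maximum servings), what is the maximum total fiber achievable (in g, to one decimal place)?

20.2 g

Fiber per dollar: carrots 20, kidney beans 20, oats 10, banana 7.5.
Take 1 serving of carrots: spends $0.15, +3.0 g fiber (running total 3.0 g).
Take 1.911 servings of kidney beans: spends $0.86, +17.2 g fiber (running total 20.2 g).
Filling greedily by fiber-per-dollar is optimal for one linear limit, giving 20.2 g.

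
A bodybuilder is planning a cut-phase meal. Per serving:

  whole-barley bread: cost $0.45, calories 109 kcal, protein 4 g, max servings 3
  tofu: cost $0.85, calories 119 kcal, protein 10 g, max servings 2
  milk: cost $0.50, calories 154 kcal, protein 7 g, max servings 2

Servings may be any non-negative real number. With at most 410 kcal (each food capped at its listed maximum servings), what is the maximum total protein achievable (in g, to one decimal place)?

27.8 g

Protein per kcal: tofu 0.08403, milk 0.04545, whole-barley bread 0.0367.
Take 2 servings of tofu: uses 238 kcal, +20.0 g protein (running total 20.0 g).
Take 1.117 servings of milk: uses 172 kcal, +7.8 g protein (running total 27.8 g).
Filling greedily by protein-per-kcal is optimal for one linear limit, giving 27.8 g.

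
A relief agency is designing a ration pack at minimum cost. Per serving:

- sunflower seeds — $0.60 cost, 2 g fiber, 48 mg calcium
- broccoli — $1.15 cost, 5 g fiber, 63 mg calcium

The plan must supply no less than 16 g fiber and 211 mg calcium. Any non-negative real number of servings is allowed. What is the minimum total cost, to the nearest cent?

$3.74

A basic optimal solution has at most two foods positive. Try each food alone and each pair with both targets met exactly.
sunflower seeds only: max(16/2, 211/48) = 8 servings → $4.80.
broccoli only: max(16/5, 211/63) = 3.349 servings → $3.85.
sunflower seeds + broccoli with both tight: 0.4123 servings and 3.035 servings → $3.74.
The minimum over all feasible corners is $3.74.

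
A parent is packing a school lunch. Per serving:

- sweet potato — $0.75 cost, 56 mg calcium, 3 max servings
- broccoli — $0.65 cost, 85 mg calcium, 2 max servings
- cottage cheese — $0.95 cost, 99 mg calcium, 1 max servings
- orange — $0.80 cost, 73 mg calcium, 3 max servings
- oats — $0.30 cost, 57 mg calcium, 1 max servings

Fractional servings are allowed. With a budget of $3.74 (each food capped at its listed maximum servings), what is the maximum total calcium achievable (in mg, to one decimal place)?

Calcium per dollar: oats 190, broccoli 130.8, cottage cheese 104.2, orange 91.25, sweet potato 74.67.
Take 1 serving of oats: spends $0.30, +57.0 mg calcium (running total 57.0 mg).
Take 2 servings of broccoli: spends $1.30, +170.0 mg calcium (running total 227.0 mg).
Take 1 serving of cottage cheese: spends $0.95, +99.0 mg calcium (running total 326.0 mg).
Take 1.488 servings of orange: spends $1.19, +108.6 mg calcium (running total 434.6 mg).
Greedy by best ratio exhausts the cost allowance optimally: 434.6 mg.

434.6 mg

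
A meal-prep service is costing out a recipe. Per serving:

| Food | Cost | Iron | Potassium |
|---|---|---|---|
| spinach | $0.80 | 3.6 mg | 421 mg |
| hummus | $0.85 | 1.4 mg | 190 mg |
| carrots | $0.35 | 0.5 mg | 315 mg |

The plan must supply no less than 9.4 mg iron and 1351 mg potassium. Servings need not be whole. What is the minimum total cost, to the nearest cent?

This is a tiny linear program; its minimum lies at a vertex of the feasible set. List the vertices and price them.
spinach only: max(9.4/3.6, 1351/421) = 3.209 servings → $2.57.
hummus only: max(9.4/1.4, 1351/190) = 7.111 servings → $6.04.
carrots only: max(9.4/0.5, 1351/315) = 18.8 servings → $6.58.
spinach + hummus: intersection lies outside the first quadrant.
spinach + carrots with both tight: 2.475 servings and 0.9813 servings → $2.32.
hummus + carrots with both tight: 6.605 servings and 0.3046 servings → $5.72.
Cheapest feasible corner: $2.32.

$2.32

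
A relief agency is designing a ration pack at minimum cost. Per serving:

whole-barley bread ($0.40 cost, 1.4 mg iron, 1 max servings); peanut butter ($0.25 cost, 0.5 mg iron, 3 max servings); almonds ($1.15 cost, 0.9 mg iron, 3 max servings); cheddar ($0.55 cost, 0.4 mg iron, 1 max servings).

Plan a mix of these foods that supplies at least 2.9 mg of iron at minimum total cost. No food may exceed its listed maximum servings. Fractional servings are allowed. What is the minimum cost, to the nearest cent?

Cost per mg of iron: whole-barley bread $0.2857, peanut butter $0.5000, almonds $1.2778, cheddar $1.3750.
Take 1 serving of whole-barley bread: +1.4 mg iron for $0.40 (total $0.40, still need 1.5 mg).
Take 3 servings of peanut butter: +1.5 mg iron for $0.75 (total $1.15, still need 0.0 mg).
Filling from the cheapest source first is optimal under one linear minimum: $1.15.

$1.15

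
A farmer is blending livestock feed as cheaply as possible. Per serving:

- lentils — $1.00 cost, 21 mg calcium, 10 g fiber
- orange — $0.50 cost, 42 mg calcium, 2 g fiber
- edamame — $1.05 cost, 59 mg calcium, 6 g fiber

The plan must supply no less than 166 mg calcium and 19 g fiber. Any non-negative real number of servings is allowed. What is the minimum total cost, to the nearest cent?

lentils only: max(166/21, 19/10) = 7.905 servings → $7.90.
orange only: max(166/42, 19/2) = 9.5 servings → $4.75.
edamame only: max(166/59, 19/6) = 3.167 servings → $3.33.
lentils + orange with both tight: 1.233 servings and 3.336 servings → $2.90.
lentils + edamame with both tight: 0.2694 servings and 2.718 servings → $3.12.
orange + edamame: the both-tight solution has a negative serving — not a feasible corner.
So the least-cost plan costs $2.90.

$2.90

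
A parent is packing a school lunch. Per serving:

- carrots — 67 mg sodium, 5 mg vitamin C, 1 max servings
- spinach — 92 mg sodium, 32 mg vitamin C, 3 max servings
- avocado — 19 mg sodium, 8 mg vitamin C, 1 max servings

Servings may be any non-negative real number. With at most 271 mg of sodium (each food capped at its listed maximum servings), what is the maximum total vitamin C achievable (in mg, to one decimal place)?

Vitamin C per mg sodium: avocado 0.4211, spinach 0.3478, carrots 0.07463.
Take 1 serving of avocado: uses 19 mg sodium, +8.0 mg vitamin C (running total 8.0 mg).
Take 2.739 servings of spinach: uses 252 mg sodium, +87.7 mg vitamin C (running total 95.7 mg).
Filling greedily by vitamin C-per-mg sodium is optimal for one linear limit, giving 95.7 mg.

95.7 mg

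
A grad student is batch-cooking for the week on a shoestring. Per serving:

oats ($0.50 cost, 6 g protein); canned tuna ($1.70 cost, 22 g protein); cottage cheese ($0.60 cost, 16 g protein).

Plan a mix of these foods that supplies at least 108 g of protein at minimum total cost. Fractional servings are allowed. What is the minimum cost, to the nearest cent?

$4.05

Cost per g of protein: cottage cheese $0.0375, canned tuna $0.0773, oats $0.0833.
With no serving limits, use only cottage cheese: 108 g / 16 g = 6.75 servings × $0.60 = $4.05.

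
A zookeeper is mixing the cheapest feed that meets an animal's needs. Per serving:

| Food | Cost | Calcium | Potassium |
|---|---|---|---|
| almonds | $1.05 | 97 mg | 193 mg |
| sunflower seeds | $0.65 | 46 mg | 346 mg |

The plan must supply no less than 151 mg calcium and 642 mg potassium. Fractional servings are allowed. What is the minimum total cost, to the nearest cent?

$1.84

This is a tiny linear program; its minimum lies at a vertex of the feasible set. List the vertices and price them.
almonds only: max(151/97, 642/193) = 3.326 servings → $3.49.
sunflower seeds only: max(151/46, 642/346) = 3.283 servings → $2.13.
almonds + sunflower seeds with both tight: 0.9202 servings and 1.342 servings → $1.84.
Cheapest feasible corner: $1.84.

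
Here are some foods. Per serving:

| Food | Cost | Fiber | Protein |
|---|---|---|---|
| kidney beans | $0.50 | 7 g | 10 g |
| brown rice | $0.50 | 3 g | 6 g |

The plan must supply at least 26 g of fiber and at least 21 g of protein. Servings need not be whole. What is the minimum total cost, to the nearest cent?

kidney beans only: max(26/7, 21/10) = 3.714 servings → $1.86.
brown rice only: max(26/3, 21/6) = 8.667 servings → $4.33.
kidney beans + brown rice with both targets exact would need a negative amount; discard.
So the least-cost plan costs $1.86.

$1.86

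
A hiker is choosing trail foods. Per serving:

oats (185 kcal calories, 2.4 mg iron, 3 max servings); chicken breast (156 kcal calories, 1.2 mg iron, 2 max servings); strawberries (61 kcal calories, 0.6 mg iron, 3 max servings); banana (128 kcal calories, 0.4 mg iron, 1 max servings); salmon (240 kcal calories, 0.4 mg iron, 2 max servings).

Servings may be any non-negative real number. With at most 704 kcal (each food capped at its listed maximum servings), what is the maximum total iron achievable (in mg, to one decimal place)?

Iron per kcal: oats 0.01297, strawberries 0.009836, chicken breast 0.007692, banana 0.003125, salmon 0.001667.
Take 3 servings of oats: uses 555 kcal, +7.2 mg iron (running total 7.2 mg).
Take 2.443 servings of strawberries: uses 149 kcal, +1.5 mg iron (running total 8.7 mg).
Filling greedily by iron-per-kcal is optimal for one linear limit, giving 8.7 mg.

8.7 mg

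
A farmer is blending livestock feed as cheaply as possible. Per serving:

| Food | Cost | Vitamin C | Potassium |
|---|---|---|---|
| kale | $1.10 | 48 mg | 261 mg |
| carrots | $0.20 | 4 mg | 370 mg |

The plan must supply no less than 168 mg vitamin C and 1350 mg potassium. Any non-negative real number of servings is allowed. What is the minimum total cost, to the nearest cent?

A basic optimal solution has at most two foods positive. Try each food alone and each pair with both targets met exactly.
kale only: max(168/48, 1350/261) = 5.172 servings → $5.69.
carrots only: max(168/4, 1350/370) = 42 servings → $8.40.
kale + carrots with both tight: 3.396 servings and 1.253 servings → $3.99.
Cheapest feasible corner: $3.99.

$3.99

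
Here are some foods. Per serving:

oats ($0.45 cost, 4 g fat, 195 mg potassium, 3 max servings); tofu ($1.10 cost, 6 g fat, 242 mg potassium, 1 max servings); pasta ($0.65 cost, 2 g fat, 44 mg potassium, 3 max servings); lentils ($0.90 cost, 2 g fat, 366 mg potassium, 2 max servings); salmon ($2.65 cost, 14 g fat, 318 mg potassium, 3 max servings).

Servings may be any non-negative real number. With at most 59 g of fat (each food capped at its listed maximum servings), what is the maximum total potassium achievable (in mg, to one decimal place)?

Potassium per g fat: lentils 183, oats 48.75, tofu 40.33, salmon 22.71, pasta 22.
Take 2 servings of lentils: uses 4 g fat, +732.0 mg potassium (running total 732.0 mg).
Take 3 servings of oats: uses 12 g fat, +585.0 mg potassium (running total 1317.0 mg).
Take 1 serving of tofu: uses 6 g fat, +242.0 mg potassium (running total 1559.0 mg).
Take 2.643 servings of salmon: uses 37 g fat, +840.4 mg potassium (running total 2399.4 mg).
Greedy by best ratio exhausts the fat allowance optimally: 2399.4 mg.

2399.4 mg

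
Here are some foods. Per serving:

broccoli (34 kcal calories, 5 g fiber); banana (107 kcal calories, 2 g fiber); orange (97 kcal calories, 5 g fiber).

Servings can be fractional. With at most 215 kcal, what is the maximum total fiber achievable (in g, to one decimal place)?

31.6 g

Fiber per kcal: broccoli 0.1471, orange 0.05155, banana 0.01869.
With no serving limits, spend the whole calories allowance on broccoli: 215 kcal / 34 kcal × 5 g = 31.6 g.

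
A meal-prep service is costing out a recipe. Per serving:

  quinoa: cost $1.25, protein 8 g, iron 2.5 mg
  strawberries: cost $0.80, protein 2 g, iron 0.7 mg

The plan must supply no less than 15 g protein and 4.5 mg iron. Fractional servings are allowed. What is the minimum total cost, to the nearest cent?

$2.34

For a min-cost LP with two ≥-constraints, a basic feasible solution has at most two positive variables.
quinoa only: max(15/8, 4.5/2.5) = 1.875 servings → $2.34.
strawberries only: max(15/2, 4.5/0.7) = 7.5 servings → $6.00.
quinoa + strawberries with both targets exact would need a negative amount; discard.
Cheapest feasible corner: $2.34.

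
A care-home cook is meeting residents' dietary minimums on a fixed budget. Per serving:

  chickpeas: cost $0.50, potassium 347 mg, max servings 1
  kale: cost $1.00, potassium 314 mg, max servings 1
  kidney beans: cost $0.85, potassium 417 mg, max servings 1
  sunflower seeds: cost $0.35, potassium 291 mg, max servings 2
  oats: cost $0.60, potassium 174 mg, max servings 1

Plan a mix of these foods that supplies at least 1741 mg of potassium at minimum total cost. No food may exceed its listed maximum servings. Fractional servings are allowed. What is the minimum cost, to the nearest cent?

$3.33

Cost per mg of potassium: sunflower seeds $0.0012, chickpeas $0.0014, kidney beans $0.0020, kale $0.0032, oats $0.0034.
Take 2 servings of sunflower seeds: +582.0 mg potassium for $0.70 (total $0.70, still need 1159.0 mg).
Take 1 serving of chickpeas: +347.0 mg potassium for $0.50 (total $1.20, still need 812.0 mg).
Take 1 serving of kidney beans: +417.0 mg potassium for $0.85 (total $2.05, still need 395.0 mg).
Take 1 serving of kale: +314.0 mg potassium for $1.00 (total $3.05, still need 81.0 mg).
Take 0.4655 servings of oats: +81.0 mg potassium for $0.28 (total $3.33, still need 0.0 mg).
Greedy by cheapest-per-mg is optimal for a single linear constraint, so the minimum cost is $3.33.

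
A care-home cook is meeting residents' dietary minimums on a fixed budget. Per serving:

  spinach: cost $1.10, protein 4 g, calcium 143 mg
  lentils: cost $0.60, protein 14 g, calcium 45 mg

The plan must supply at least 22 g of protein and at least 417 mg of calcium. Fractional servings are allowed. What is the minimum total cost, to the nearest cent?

$3.41

Minimising a linear cost over {protein ≥ 22, calcium ≥ 417, servings ≥ 0} — the optimum is at a vertex, using one or two foods.
spinach only: max(22/4, 417/143) = 5.5 servings → $6.05.
lentils only: max(22/14, 417/45) = 9.267 servings → $5.56.
spinach + lentils with both tight: 2.661 servings and 0.8112 servings → $3.41.
So the least-cost plan costs $3.41.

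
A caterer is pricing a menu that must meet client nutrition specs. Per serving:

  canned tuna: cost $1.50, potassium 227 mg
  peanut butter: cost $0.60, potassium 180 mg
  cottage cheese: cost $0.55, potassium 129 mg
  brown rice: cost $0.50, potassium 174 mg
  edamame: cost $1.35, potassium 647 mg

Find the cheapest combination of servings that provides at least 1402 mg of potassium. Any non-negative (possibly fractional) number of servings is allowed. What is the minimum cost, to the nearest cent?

$2.93

Cost per mg of potassium: edamame $0.0021, brown rice $0.0029, peanut butter $0.0033, cottage cheese $0.0043, canned tuna $0.0066.
With no serving limits, use only edamame: 1402 mg / 647 mg = 2.167 servings × $1.35 = $2.93.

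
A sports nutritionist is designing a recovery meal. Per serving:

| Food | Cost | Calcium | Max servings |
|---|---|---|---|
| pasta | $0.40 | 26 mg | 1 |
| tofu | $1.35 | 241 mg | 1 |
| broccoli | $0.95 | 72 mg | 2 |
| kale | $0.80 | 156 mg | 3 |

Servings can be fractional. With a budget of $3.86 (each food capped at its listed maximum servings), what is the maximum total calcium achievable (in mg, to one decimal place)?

Calcium per dollar: kale 195, tofu 178.5, broccoli 75.79, pasta 65.
Take 3 servings of kale: spends $2.40, +468.0 mg calcium (running total 468.0 mg).
Take 1 serving of tofu: spends $1.35, +241.0 mg calcium (running total 709.0 mg).
Take 0.1158 servings of broccoli: spends $0.11, +8.3 mg calcium (running total 717.3 mg).
Greedy by best ratio exhausts the cost allowance optimally: 717.3 mg.

717.3 mg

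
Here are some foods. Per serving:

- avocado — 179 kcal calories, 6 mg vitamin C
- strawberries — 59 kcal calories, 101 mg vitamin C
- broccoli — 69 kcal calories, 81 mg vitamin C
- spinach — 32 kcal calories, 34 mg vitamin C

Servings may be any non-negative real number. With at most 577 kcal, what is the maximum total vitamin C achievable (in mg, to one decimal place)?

987.7 mg

Vitamin C per kcal: strawberries 1.712, broccoli 1.174, spinach 1.062, avocado 0.03352.
With no serving limits, spend the whole calories allowance on strawberries: 577 kcal / 59 kcal × 101 mg = 987.7 mg.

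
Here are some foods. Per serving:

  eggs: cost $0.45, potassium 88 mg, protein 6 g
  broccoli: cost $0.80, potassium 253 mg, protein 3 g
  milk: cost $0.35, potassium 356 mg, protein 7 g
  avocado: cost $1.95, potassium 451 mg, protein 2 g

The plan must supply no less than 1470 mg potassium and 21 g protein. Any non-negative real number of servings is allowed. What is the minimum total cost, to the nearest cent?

$1.45

eggs only: max(1470/88, 21/6) = 16.7 servings → $7.52.
broccoli only: max(1470/253, 21/3) = 7 servings → $5.60.
milk only: max(1470/356, 21/7) = 4.129 servings → $1.45.
avocado only: max(1470/451, 21/2) = 10.5 servings → $20.48.
eggs + broccoli with both tight: 0.7201 servings and 5.56 servings → $4.77.
eggs + milk: intersection lies outside the first quadrant.
eggs + avocado with both tight: 2.581 servings and 2.756 servings → $6.54.
broccoli + milk with both tight: 4.003 servings and 1.284 servings → $3.65.
broccoli + avocado: the both-tight solution has a negative serving — not a feasible corner.
milk + avocado with both tight: 2.671 servings and 1.151 servings → $3.18.
So the least-cost plan costs $1.45.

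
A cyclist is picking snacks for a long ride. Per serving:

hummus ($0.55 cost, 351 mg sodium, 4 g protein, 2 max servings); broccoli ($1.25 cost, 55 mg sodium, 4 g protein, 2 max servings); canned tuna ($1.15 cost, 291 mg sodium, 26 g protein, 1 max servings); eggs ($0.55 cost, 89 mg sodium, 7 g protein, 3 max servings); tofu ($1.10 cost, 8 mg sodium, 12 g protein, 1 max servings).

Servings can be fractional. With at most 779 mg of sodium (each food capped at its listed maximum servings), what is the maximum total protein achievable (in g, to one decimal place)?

Protein per mg sodium: tofu 1.5, canned tuna 0.08935, eggs 0.07865, broccoli 0.07273, hummus 0.0114.
Take 1 serving of tofu: uses 8 mg sodium, +12.0 g protein (running total 12.0 g).
Take 1 serving of canned tuna: uses 291 mg sodium, +26.0 g protein (running total 38.0 g).
Take 3 servings of eggs: uses 267 mg sodium, +21.0 g protein (running total 59.0 g).
Take 2 servings of broccoli: uses 110 mg sodium, +8.0 g protein (running total 67.0 g).
Take 0.2934 servings of hummus: uses 103 mg sodium, +1.2 g protein (running total 68.2 g).
Filling greedily by protein-per-mg sodium is optimal for one linear limit, giving 68.2 g.

68.2 g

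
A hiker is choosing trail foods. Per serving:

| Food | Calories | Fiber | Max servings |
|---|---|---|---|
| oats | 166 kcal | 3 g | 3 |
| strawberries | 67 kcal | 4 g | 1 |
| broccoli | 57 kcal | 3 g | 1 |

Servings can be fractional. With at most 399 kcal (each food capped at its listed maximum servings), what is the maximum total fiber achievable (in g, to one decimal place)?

Fiber per kcal: strawberries 0.0597, broccoli 0.05263, oats 0.01807.
Take 1 serving of strawberries: uses 67 kcal, +4.0 g fiber (running total 4.0 g).
Take 1 serving of broccoli: uses 57 kcal, +3.0 g fiber (running total 7.0 g).
Take 1.657 servings of oats: uses 275 kcal, +5.0 g fiber (running total 12.0 g).
Greedy by best ratio exhausts the calories allowance optimally: 12.0 g.

12.0 g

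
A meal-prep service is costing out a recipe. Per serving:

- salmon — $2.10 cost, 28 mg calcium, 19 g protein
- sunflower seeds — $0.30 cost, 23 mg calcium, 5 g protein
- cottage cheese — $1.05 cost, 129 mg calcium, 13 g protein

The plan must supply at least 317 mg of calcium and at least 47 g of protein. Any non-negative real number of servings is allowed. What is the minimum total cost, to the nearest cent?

$3.21

This is a tiny linear program; its minimum lies at a vertex of the feasible set. List the vertices and price them.
salmon only: max(317/28, 47/19) = 11.32 servings → $23.77.
sunflower seeds only: max(317/23, 47/5) = 13.78 servings → $4.13.
cottage cheese only: max(317/129, 47/13) = 3.615 servings → $3.80.
salmon + sunflower seeds with both targets exact would need a negative amount; discard.
salmon + cottage cheese with both tight: 0.9305 servings and 2.255 servings → $4.32.
sunflower seeds + cottage cheese with both tight: 5.613 servings and 1.457 servings → $3.21.
So the least-cost plan costs $3.21.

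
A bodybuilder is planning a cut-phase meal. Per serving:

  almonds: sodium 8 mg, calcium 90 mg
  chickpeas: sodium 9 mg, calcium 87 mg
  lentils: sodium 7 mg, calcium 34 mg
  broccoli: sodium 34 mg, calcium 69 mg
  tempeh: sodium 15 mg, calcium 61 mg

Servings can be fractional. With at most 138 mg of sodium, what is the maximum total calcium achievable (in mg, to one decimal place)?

Calcium per mg sodium: almonds 11.25, chickpeas 9.667, lentils 4.857, tempeh 4.067, broccoli 2.029.
With no serving limits, spend the whole sodium allowance on almonds: 138 mg / 8 mg × 90 mg = 1552.5 mg.

1552.5 mg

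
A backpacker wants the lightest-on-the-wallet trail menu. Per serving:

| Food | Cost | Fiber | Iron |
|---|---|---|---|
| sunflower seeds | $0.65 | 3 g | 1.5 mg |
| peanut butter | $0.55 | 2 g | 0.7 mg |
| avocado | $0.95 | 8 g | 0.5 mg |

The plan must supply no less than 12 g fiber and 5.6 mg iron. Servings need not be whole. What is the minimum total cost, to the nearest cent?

With two linear requirements the optimum uses one or two foods; enumerate the corners.
sunflower seeds only: max(12/3, 5.6/1.5) = 4 servings → $2.60.
peanut butter only: max(12/2, 5.6/0.7) = 8 servings → $4.40.
avocado only: max(12/8, 5.6/0.5) = 11.2 servings → $10.64.
sunflower seeds + peanut butter with both tight: 3.111 servings and 1.333 servings → $2.76.
sunflower seeds + avocado with both tight: 3.695 servings and 0.1143 servings → $2.51.
peanut butter + avocado: intersection lies outside the first quadrant.
The minimum over all feasible corners is $2.51.

$2.51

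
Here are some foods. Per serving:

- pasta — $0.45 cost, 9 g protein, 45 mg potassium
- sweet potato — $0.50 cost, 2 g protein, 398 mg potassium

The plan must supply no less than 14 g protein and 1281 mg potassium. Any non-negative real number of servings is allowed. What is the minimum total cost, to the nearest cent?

$1.95

Compare the cost at each extreme point of the feasible region.
pasta only: max(14/9, 1281/45) = 28.47 servings → $12.81.
sweet potato only: max(14/2, 1281/398) = 7 servings → $3.50.
pasta + sweet potato with both tight: 0.862 servings and 3.121 servings → $1.95.
So the least-cost plan costs $1.95.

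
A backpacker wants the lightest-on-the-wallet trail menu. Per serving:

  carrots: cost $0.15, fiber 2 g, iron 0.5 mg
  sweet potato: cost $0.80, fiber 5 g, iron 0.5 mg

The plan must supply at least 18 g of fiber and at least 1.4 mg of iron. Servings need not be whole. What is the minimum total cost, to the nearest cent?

$1.35

This is a tiny linear program; its minimum lies at a vertex of the feasible set. List the vertices and price them.
carrots only: max(18/2, 1.4/0.5) = 9 servings → $1.35.
sweet potato only: max(18/5, 1.4/0.5) = 3.6 servings → $2.88.
carrots + sweet potato with both targets exact would need a negative amount; discard.
Cheapest feasible corner: $1.35.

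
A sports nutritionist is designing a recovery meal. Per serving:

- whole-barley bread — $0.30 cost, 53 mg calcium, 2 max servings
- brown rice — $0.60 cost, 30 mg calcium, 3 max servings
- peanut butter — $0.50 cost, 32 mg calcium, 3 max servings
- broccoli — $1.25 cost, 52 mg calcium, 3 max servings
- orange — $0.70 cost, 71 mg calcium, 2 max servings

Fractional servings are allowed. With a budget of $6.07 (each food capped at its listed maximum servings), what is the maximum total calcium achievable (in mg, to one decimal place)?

Calcium per dollar: whole-barley bread 176.7, orange 101.4, peanut butter 64, brown rice 50, broccoli 41.6.
Take 2 servings of whole-barley bread: spends $0.60, +106.0 mg calcium (running total 106.0 mg).
Take 2 servings of orange: spends $1.40, +142.0 mg calcium (running total 248.0 mg).
Take 3 servings of peanut butter: spends $1.50, +96.0 mg calcium (running total 344.0 mg).
Take 3 servings of brown rice: spends $1.80, +90.0 mg calcium (running total 434.0 mg).
Take 0.616 servings of broccoli: spends $0.77, +32.0 mg calcium (running total 466.0 mg).
Filling greedily by calcium-per-dollar is optimal for one linear limit, giving 466.0 mg.

466.0 mg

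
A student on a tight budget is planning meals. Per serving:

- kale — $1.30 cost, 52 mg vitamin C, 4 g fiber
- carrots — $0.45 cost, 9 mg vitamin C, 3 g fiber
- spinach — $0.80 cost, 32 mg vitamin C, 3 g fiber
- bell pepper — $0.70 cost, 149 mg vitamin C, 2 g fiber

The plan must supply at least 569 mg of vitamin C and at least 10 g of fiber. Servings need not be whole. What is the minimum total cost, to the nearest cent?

At the optimum either one food covers both requirements or two foods hit both targets exactly; no other combination can be cheaper.
kale only: max(569/52, 10/4) = 10.94 servings → $14.22.
carrots only: max(569/9, 10/3) = 63.22 servings → $28.45.
spinach only: max(569/32, 10/3) = 17.78 servings → $14.22.
bell pepper only: max(569/149, 10/2) = 5 servings → $3.50.
kale + carrots with both targets exact would need a negative amount; discard.
kale + spinach with both targets exact would need a negative amount; discard.
kale + bell pepper with both tight: 0.7154 servings and 3.569 servings → $3.43.
carrots + spinach: intersection lies outside the first quadrant.
carrots + bell pepper with both tight: 0.8205 servings and 3.769 servings → $3.01.
spinach + bell pepper with both tight: 0.9191 servings and 3.621 servings → $3.27.
The minimum over all feasible corners is $3.01.

$3.01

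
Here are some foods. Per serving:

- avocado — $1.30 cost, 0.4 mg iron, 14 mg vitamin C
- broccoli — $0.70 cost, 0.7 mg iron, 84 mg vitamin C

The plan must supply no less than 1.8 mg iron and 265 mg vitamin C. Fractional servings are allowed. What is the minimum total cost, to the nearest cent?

$2.21

A basic optimal solution has at most two foods positive. Try each food alone and each pair with both targets met exactly.
avocado only: max(1.8/0.4, 265/14) = 18.93 servings → $24.61.
broccoli only: max(1.8/0.7, 265/84) = 3.155 servings → $2.21.
avocado + broccoli with both targets exact would need a negative amount; discard.
The minimum over all feasible corners is $2.21.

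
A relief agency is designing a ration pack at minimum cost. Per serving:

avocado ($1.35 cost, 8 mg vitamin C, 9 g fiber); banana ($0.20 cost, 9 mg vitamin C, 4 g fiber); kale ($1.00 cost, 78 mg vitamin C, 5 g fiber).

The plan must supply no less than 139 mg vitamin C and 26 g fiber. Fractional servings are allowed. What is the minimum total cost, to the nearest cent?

$2.20

A basic optimal solution has at most two foods positive. Try each food alone and each pair with both targets met exactly.
avocado only: max(139/8, 26/9) = 17.38 servings → $23.46.
banana only: max(139/9, 26/4) = 15.44 servings → $3.09.
kale only: max(139/78, 26/5) = 5.2 servings → $5.20.
avocado + banana: intersection lies outside the first quadrant.
avocado + kale with both tight: 2.014 servings and 1.576 servings → $4.29.
banana + kale with both tight: 4.993 servings and 1.206 servings → $2.20.
Cheapest feasible corner: $2.20.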